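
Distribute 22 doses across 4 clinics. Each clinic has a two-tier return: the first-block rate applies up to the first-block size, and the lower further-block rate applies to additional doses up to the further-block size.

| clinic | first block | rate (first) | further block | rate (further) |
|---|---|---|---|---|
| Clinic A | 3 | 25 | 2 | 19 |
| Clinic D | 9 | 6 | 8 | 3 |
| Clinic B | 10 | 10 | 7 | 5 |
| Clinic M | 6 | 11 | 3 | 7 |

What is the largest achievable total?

286

Order all 8 blocks by rate: Clinic A/tier1 25 > Clinic A/tier2 19 > Clinic M/tier1 11 > Clinic B/tier1 10 > Clinic M/tier2 7 > Clinic D/tier1 6 > Clinic B/tier2 5 > Clinic D/tier2 3.
Fill Clinic A tier1 block (3 at 25) — 19 left.
Clinic A tier2 at 19: fill all 2 — 17 left.
Fill Clinic M tier1 block (6 at 11) — 11 left.
Clinic B tier1 at 10: fill all 10 — 1 left.
1 remain; put them into Clinic M tier2 at 7.
Total = 25×3 + 19×2 + 11×6 + 10×10 + 7×1 = 286.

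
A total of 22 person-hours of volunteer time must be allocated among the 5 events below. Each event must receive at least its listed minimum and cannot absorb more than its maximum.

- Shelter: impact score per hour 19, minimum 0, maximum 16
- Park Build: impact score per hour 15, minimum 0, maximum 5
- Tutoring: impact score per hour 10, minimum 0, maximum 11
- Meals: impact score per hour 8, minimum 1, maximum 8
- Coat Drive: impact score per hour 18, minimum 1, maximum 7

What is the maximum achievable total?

Meeting every minimum uses 0+0+0+1+1 = 2 person-hours, leaving 20.
Highest impact score per hour first: Shelter 19 > Coat Drive 18 > Park Build 15 > Tutoring 10 > Meals 8.
Shelter takes 16 more to reach its cap of 16 ; 4 left.
Coat Drive has room for 6 more but only 4 remain, so it gets 5.
Total = 19×16 + 8×1 + 18×5 = 402.

402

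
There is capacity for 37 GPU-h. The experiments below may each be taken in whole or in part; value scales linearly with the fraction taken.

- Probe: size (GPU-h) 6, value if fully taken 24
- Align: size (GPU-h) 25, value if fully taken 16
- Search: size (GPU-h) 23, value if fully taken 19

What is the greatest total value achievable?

Sort by value density: Probe 24/6≈4, Search 19/23≈0.826, Align 16/25≈0.64.
All 6 GPU-h of Probe fit (value 24) — 31 remain.
All 23 GPU-h of Search fit (value 19) — 8 remain.
Only 8 GPU-h remain; take 8/25 of Align for value 16×8/25 = 5.12.
Total value = 48.12.

48.12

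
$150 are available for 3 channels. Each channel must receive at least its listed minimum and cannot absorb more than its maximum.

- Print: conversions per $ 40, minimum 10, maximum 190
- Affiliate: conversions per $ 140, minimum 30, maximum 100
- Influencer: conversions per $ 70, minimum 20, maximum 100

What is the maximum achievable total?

Meeting every minimum uses 10+30+20 = 60 $, leaving 90.
Rank by conversions per $: Affiliate 140 > Influencer 70 > Print 40.
Affiliate takes 70 more to reach its cap of 100 ; 20 left.
Only 20 left; Influencer takes them to reach 40.
Total = 40×10 + 140×100 + 70×40 = 17200.

17200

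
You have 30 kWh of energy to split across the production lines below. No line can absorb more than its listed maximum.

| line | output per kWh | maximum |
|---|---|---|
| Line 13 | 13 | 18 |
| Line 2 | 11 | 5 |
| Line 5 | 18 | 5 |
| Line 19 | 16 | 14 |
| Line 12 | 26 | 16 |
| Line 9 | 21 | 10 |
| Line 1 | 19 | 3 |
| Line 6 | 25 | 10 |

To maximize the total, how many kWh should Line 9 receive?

4

Order the production lines by output per kWh: Line 12 26 > Line 6 25 > Line 9 21 > Line 1 19 > Line 5 18 > Line 19 16 > Line 13 13 > Line 2 11.
Line 12: +16 to 16 (cap) → 14 left.
Line 6: +10 to 10 (cap) → 4 left.
Line 9: +4 (room for 10) → 4. Pool exhausted.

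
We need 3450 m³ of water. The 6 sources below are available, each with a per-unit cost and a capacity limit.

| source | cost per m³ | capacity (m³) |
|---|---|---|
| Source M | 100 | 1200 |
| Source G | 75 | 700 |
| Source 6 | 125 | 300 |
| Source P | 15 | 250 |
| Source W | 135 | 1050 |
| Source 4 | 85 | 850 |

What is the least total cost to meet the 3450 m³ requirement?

306250

Use sources in increasing cost order.
Source P (15): use full 250 → 3200 m³ to go.
Take 700 from Source G at 75 → need 2500 more.
Source 4 (85): use full 850 → 1650 m³ to go.
Source M at 100: take all 1200 m³ → 450 still needed.
Source 6 (125): use full 300 → 150 m³ to go.
Source W (135): take the remaining 150 → done.
Cost = 250×15 + 700×75 + 850×85 + 1200×100 + 300×125 + 150×135 = 306250.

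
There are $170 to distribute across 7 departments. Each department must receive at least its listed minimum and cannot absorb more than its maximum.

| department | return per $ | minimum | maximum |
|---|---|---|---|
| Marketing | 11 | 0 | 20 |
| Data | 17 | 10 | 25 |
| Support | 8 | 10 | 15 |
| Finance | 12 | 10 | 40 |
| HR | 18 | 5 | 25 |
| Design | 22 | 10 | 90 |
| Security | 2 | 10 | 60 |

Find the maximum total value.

Meeting every minimum uses 0+10+10+10+5+10+10 = 55 $, leaving 115.
Order the departments by return per $: Design 22 > HR 18 > Data 17 > Finance 12 > Marketing 11 > Support 8 > Security 2.
Give Design 80 more to hit its cap of 90 ; 35 left.
HR takes 20 more to reach its cap of 25 ; 15 left.
Give Data 15 more to hit its cap of 25 ; 0 left.
Total = 17×25 + 8×10 + 12×10 + 18×25 + 22×90 + 2×10 = 3075.

3075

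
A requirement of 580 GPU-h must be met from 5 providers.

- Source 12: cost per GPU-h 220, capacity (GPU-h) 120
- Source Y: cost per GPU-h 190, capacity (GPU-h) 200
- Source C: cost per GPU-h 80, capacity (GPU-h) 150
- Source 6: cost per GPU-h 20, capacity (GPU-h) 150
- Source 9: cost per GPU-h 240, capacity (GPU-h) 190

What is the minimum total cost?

70600

Fill from the cheapest provider first.
Source 6 at 20: take all 150 GPU-h → 430 still needed.
Source C (80): use full 150 → 280 GPU-h to go.
Source Y (190): use full 200 → 80 GPU-h to go.
Take 80 from Source 12 at 220 to finish.
Source 9: unused.
Cost = 150×20 + 150×80 + 200×190 + 80×220 = 70600.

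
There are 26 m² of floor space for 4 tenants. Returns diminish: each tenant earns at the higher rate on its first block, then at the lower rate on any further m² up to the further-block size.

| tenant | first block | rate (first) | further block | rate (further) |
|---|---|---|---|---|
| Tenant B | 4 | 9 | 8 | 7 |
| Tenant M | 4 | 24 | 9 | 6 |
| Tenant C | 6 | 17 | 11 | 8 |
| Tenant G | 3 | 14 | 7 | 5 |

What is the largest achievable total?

Treat each block as its own option and order by rate: Tenant M/T1 24 > Tenant C/T1 17 > Tenant G/T1 14 > Tenant B/T1 9 > Tenant C/T2 8 > Tenant B/T2 7 > Tenant M/T2 6 > Tenant G/T2 5.
Fill Tenant M T1 block (4 at 24) — 22 left.
Fill Tenant C T1 block (6 at 17) — 16 left.
Fill Tenant G T1 block (3 at 14) — 13 left.
Fill Tenant B T1 block (4 at 9) — 9 left.
Tenant C T2 at 8: only 9 left, fill 9.
Total = 24×4 + 17×6 + 14×3 + 9×4 + 8×9 = 348.

348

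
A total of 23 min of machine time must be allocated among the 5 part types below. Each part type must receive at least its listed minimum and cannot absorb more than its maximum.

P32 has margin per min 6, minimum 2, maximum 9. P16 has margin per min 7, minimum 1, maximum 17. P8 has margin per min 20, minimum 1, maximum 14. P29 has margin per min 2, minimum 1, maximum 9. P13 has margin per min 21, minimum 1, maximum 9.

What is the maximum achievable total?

Meeting every minimum uses 2+1+1+1+1 = 6 min, leaving 17.
Order the part types by margin per min: P13 21 > P8 20 > P16 7 > P32 6 > P29 2.
P13: +8 to 9 (cap) → 9 left.
Only 9 left; P8 takes them to reach 10.
Total = 6×2 + 7×1 + 20×10 + 2×1 + 21×9 = 410.

410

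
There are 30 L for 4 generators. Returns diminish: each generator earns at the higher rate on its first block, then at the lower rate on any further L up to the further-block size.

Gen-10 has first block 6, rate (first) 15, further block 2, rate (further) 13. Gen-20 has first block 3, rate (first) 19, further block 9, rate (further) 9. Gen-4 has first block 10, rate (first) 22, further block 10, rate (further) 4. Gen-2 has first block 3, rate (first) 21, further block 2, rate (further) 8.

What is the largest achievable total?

510

Order all 8 blocks by rate: Gen-4/tier1 22 > Gen-2/tier1 21 > Gen-20/tier1 19 > Gen-10/tier1 15 > Gen-10/tier2 13 > Gen-20/tier2 9 > Gen-2/tier2 8 > Gen-4/tier2 4.
Gen-4 tier1 at 22: fill all 10 — 20 left.
Fill Gen-2 tier1 block (3 at 21) — 17 left.
Fill Gen-20 tier1 block (3 at 19) — 14 left.
Gen-10/tier1 (15): +6 — 8 left.
Gen-10/tier2 (13): +2 — 6 left.
Gen-20 tier2 at 9: only 6 left, fill 6.
Total = 22×10 + 21×3 + 19×3 + 15×6 + 13×2 + 9×6 = 510.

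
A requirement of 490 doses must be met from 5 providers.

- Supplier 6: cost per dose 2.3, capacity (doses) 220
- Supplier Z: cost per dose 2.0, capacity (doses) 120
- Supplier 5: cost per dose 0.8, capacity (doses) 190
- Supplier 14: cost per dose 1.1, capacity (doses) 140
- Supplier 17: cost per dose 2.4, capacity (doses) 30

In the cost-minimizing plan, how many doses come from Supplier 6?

40

Use providers in increasing cost order.
Supplier 5 (0.8): use full 190 → 300 doses to go.
Supplier 14 at 1.1: take all 140 doses → 160 still needed.
Supplier Z at 2.0: take all 120 doses → 40 still needed.
Supplier 6 (2.3): take the remaining 40 → done.
Supplier 17: unused.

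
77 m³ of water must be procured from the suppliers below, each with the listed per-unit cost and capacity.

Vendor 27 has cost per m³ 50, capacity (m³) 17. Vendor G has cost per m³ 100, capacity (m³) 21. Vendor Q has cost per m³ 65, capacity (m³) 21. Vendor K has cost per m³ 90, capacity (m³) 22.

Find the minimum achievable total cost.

Use suppliers in increasing cost order.
Vendor 27 (50): use full 17 → 60 m³ to go.
Vendor Q at 65: take all 21 m³ → 39 still needed.
Vendor K at 90: take all 22 m³ → 17 still needed.
Vendor G (100): take the remaining 17 → done.
Cost = 17×50 + 21×65 + 22×90 + 17×100 = 5895.

5895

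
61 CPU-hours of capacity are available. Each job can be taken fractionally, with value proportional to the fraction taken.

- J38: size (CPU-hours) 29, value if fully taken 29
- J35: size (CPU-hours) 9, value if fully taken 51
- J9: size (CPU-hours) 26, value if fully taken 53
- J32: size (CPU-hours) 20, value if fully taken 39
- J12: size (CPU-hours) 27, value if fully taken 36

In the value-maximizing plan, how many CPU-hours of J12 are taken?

Best value per unit of size first: J35 51/9≈5.67, J9 53/26≈2.04, J32 39/20≈1.95, J12 36/27≈1.33, J38 29/29≈1.
All 9 CPU-hours of J35 fit (value 51) ; 52 remain.
J9: take in full, 26 CPU-hours for value 53 ; 26 left.
All 20 CPU-hours of J32 fit (value 39) ; 6 remain.
Only 6 CPU-hours remain; take 6/27 of J12 for value 36×6/27 = 8.

6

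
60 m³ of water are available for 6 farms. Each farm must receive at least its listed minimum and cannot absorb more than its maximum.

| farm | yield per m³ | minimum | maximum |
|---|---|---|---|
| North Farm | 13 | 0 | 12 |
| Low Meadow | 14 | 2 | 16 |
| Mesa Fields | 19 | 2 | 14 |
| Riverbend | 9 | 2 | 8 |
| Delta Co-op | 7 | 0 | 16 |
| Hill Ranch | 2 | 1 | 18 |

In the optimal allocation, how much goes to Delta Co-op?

9

Meeting every minimum uses 0+2+2+2+0+1 = 7 m³, leaving 53.
Highest yield per m³ first: Mesa Fields 19 > Low Meadow 14 > North Farm 13 > Riverbend 9 > Delta Co-op 7 > Hill Ranch 2.
Give Mesa Fields 12 more to hit its cap of 14 → 41 left.
Low Meadow: +14 to 16 (cap) → 27 left.
North Farm takes 12 more to reach its cap of 12 → 15 left.
Riverbend: +6 to 8 (cap) → 9 left.
Delta Co-op: +9 (room for 16) → 9. Pool exhausted.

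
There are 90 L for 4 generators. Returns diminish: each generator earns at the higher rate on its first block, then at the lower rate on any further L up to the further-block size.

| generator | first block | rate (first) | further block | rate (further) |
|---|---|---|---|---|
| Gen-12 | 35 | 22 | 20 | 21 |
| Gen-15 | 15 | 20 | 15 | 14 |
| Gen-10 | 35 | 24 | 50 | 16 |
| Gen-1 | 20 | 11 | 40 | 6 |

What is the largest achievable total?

Order all 8 blocks by rate: Gen-10/tier1 24 > Gen-12/tier1 22 > Gen-12/tier2 21 > Gen-15/tier1 20 > Gen-10/tier2 16 > Gen-15/tier2 14 > Gen-1/tier1 11 > Gen-1/tier2 6.
Gen-10 tier1 at 24: fill all 35 ; 55 left.
Gen-12/tier1 (22): +35 ; 20 left.
Gen-12 tier2 at 21: fill all 20 ; 0 left.
Total = 24×35 + 22×35 + 21×20 = 2030.

2030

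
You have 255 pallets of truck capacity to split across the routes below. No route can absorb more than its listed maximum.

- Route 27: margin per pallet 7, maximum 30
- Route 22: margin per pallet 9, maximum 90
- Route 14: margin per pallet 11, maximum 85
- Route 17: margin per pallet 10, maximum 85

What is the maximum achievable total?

2550

Rank by margin per pallet: Route 14 11 > Route 17 10 > Route 22 9 > Route 27 7.
Give Route 14 85 to hit its cap of 85 ; 170 left.
Give Route 17 85 to hit its cap of 85 ; 85 left.
Route 22 has room for 90 but only 85 remain, so it gets 85.
Total = 9×85 + 11×85 + 10×85 = 2550.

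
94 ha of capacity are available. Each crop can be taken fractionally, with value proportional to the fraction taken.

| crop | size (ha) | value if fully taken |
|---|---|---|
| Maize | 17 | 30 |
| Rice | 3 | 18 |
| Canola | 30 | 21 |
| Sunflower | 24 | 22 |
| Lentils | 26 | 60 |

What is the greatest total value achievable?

146.8

Best value per unit of size first: Rice 18/3≈6, Lentils 60/26≈2.31, Maize 30/17≈1.76, Sunflower 22/24≈0.917, Canola 21/30≈0.7.
All 3 ha of Rice fit (value 18) — 91 remain.
Take all of Lentils (26 ha, value 60) — 65 ha left.
All 17 ha of Maize fit (value 30) — 48 remain.
All 24 ha of Sunflower fit (value 22) — 24 remain.
24 ha left: a 24/30 share of Canola gives 21×24/30 = 16.8.
Total value = 146.8.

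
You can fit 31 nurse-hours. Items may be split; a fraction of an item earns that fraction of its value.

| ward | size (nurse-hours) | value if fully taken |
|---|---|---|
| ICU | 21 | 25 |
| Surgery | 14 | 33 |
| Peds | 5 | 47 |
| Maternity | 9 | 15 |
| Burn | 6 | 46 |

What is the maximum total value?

136

Sort by value density: Peds 47/5≈9.4, Burn 46/6≈7.67, Surgery 33/14≈2.36, Maternity 15/9≈1.67, ICU 25/21≈1.19.
All 5 nurse-hours of Peds fit (value 47) — 26 remain.
Burn: take in full, 6 nurse-hours for value 46 — 20 left.
Take all of Surgery (14 nurse-hours, value 33) — 6 nurse-hours left.
Only 6 nurse-hours remain; take 6/9 of Maternity for value 15×6/9 = 10.
Total value = 136.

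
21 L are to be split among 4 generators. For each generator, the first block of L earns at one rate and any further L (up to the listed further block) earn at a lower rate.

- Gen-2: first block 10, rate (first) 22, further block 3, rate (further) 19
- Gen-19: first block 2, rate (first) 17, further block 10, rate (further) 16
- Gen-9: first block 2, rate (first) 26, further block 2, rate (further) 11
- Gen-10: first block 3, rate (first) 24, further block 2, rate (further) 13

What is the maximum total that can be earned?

451

Treat each block as its own option and order by rate: Gen-9/first 26 > Gen-10/first 24 > Gen-2/first 22 > Gen-2/second 19 > Gen-19/first 17 > Gen-19/second 16 > Gen-10/second 13 > Gen-9/second 11.
Fill Gen-9 first block (2 at 26) — 19 left.
Fill Gen-10 first block (3 at 24) — 16 left.
Fill Gen-2 first block (10 at 22) — 6 left.
Gen-2 second at 19: fill all 3 — 3 left.
Fill Gen-19 first block (2 at 17) — 1 left.
1 remain; put them into Gen-19 second at 16.
Total = 26×2 + 24×3 + 22×10 + 19×3 + 17×2 + 16×1 = 451.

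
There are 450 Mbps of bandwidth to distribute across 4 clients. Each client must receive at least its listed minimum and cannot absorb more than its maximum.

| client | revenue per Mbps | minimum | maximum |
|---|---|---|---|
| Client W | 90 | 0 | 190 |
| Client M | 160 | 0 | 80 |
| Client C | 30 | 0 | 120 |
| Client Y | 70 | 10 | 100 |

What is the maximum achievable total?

Meeting every minimum uses 0+0+0+10 = 10 Mbps, leaving 440.
Rank by revenue per Mbps: Client M 160 > Client W 90 > Client Y 70 > Client C 30.
Client M takes 80 more to reach its cap of 80 — 360 left.
Client W takes 190 more to reach its cap of 190 — 170 left.
Client Y takes 90 more to reach its cap of 100 — 80 left.
Only 80 left; Client C takes them to reach 80.
Total = 90×190 + 160×80 + 30×80 + 70×100 = 39300.

39300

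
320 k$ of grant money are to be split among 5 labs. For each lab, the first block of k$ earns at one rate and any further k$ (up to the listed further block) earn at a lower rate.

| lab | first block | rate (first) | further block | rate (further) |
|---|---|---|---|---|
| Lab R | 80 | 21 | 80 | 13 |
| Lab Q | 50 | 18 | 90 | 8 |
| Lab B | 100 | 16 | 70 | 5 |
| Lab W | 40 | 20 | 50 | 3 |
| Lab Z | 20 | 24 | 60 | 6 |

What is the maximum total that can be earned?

Order all 10 blocks by rate: Lab Z/T1 24 > Lab R/T1 21 > Lab W/T1 20 > Lab Q/T1 18 > Lab B/T1 16 > Lab R/T2 13 > Lab Q/T2 8 > Lab Z/T2 6 > Lab B/T2 5 > Lab W/T2 3.
Lab Z/T1 (24): +20 → 300 left.
Lab R T1 at 21: fill all 80 → 220 left.
Fill Lab W T1 block (40 at 20) → 180 left.
Fill Lab Q T1 block (50 at 18) → 130 left.
Lab B T1 at 16: fill all 100 → 30 left.
Lab R/T2: +30 of 80 at 13; pool empty.
Total = 24×20 + 21×80 + 20×40 + 18×50 + 16×100 + 13×30 = 5850.

5850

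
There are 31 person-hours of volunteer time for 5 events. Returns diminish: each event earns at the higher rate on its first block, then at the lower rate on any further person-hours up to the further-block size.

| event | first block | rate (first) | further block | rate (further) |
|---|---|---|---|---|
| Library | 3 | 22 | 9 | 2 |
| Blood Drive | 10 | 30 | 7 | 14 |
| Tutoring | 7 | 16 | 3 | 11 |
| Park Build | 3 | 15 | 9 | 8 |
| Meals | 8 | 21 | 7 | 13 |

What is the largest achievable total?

691

Treat each block as its own option and order by rate: Blood Drive/first 30 > Library/first 22 > Meals/first 21 > Tutoring/first 16 > Park Build/first 15 > Blood Drive/second 14 > Meals/second 13 > Tutoring/second 11 > Park Build/second 8 > Library/second 2.
Blood Drive first at 30: fill all 10 — 21 left.
Fill Library first block (3 at 22) — 18 left.
Meals first at 21: fill all 8 — 10 left.
Fill Tutoring first block (7 at 16) — 3 left.
Fill Park Build first block (3 at 15) — 0 left.
Total = 30×10 + 22×3 + 21×8 + 16×7 + 15×3 = 691.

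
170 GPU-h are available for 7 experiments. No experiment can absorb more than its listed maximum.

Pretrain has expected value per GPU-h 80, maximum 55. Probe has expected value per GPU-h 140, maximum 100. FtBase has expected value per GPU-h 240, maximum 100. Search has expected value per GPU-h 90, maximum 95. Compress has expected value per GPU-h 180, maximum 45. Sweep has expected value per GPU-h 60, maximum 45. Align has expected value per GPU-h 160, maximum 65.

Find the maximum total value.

36100

Highest expected value per GPU-h first: FtBase 240 > Compress 180 > Align 160 > Probe 140 > Search 90 > Pretrain 80 > Sweep 60.
FtBase: +100 to 100 (cap) — 70 left.
Compress: +45 to 45 (cap) — 25 left.
Align has room for 65 but only 25 remain, so it gets 25.
Total = 240×100 + 180×45 + 160×25 = 36100.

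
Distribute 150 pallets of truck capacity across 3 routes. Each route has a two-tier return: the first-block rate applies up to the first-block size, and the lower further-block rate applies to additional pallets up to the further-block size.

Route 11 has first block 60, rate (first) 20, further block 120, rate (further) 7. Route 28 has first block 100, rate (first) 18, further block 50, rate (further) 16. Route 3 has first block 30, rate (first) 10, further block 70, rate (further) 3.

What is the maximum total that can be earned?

2820

Rank every tier by rate: Route 11/tier1 20 > Route 28/tier1 18 > Route 28/tier2 16 > Route 3/tier1 10 > Route 11/tier2 7 > Route 3/tier2 3.
Route 11 tier1 at 20: fill all 60 → 90 left.
Route 28/tier1: +90 of 100 at 18; pool empty.
Total = 20×60 + 18×90 = 2820.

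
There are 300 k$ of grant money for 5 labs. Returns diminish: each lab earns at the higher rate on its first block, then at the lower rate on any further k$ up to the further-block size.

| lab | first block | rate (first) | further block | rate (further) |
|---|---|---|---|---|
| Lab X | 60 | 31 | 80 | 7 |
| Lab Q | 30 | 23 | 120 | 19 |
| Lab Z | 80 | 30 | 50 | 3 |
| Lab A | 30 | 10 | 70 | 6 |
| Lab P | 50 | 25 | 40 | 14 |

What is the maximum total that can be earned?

Rank every tier by rate: Lab X/first 31 > Lab Z/first 30 > Lab P/first 25 > Lab Q/first 23 > Lab Q/second 19 > Lab P/second 14 > Lab A/first 10 > Lab X/second 7 > Lab A/second 6 > Lab Z/second 3.
Lab X/first (31): +60 — 240 left.
Fill Lab Z first block (80 at 30) — 160 left.
Lab P first at 25: fill all 50 — 110 left.
Lab Q first at 23: fill all 30 — 80 left.
80 remain; put them into Lab Q second at 19.
Total = 31×60 + 30×80 + 25×50 + 23×30 + 19×80 = 7720.

7720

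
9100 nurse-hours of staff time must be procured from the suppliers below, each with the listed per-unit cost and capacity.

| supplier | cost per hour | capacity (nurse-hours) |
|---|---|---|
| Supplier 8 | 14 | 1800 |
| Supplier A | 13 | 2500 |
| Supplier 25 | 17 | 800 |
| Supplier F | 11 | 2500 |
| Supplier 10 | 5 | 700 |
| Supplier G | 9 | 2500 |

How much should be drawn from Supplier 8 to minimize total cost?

Cheapest first:
Supplier 10 at 5: take all 700 nurse-hours ; 8400 still needed.
Take 2500 from Supplier G at 9 ; need 5900 more.
Supplier F at 11: take all 2500 nurse-hours ; 3400 still needed.
Take 2500 from Supplier A at 13 ; need 900 more.
Supplier 8 at 14: take 900 of its 1800 ; requirement met.
Supplier 25: unused.

900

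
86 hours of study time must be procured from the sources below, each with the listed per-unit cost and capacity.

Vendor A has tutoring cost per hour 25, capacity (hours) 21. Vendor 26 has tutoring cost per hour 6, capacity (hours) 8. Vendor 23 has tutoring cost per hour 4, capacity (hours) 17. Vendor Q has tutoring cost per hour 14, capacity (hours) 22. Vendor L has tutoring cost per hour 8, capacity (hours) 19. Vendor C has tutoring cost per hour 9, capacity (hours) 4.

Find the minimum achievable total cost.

Cheapest first:
Vendor 23 at 4: take all 17 hours ; 69 still needed.
Take 8 from Vendor 26 at 6 ; need 61 more.
Vendor L at 8: take all 19 hours ; 42 still needed.
Vendor C (9): use full 4 ; 38 hours to go.
Vendor Q (14): use full 22 ; 16 hours to go.
Take 16 from Vendor A at 25 to finish.
Cost = 17×4 + 8×6 + 19×8 + 4×9 + 22×14 + 16×25 = 1012.

1012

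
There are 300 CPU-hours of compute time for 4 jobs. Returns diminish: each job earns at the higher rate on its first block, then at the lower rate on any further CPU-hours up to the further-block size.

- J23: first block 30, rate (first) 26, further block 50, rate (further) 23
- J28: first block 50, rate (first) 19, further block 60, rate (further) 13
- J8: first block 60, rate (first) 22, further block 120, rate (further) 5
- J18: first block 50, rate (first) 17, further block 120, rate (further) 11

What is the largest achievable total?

5830

Order all 8 blocks by rate: J23/first 26 > J23/second 23 > J8/first 22 > J28/first 19 > J18/first 17 > J28/second 13 > J18/second 11 > J8/second 5.
Fill J23 first block (30 at 26) → 270 left.
Fill J23 second block (50 at 23) → 220 left.
J8 first at 22: fill all 60 → 160 left.
J28/first (19): +50 → 110 left.
Fill J18 first block (50 at 17) → 60 left.
J28/second (13): +60 → 0 left.
Total = 26×30 + 23×50 + 22×60 + 19×50 + 17×50 + 13×60 = 5830.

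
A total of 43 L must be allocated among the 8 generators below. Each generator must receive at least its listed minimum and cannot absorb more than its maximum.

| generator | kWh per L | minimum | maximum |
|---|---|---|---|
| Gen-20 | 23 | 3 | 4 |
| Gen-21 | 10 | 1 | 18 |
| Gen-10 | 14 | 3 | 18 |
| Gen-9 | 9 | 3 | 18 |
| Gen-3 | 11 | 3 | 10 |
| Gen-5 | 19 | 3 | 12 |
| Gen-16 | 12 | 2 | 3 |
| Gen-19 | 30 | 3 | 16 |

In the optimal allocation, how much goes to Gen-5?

Meeting every minimum uses 3+1+3+3+3+3+2+3 = 21 L, leaving 22.
Rank by kWh per L: Gen-19 30 > Gen-20 23 > Gen-5 19 > Gen-10 14 > Gen-16 12 > Gen-3 11 > Gen-21 10 > Gen-9 9.
Gen-19: +13 to 16 (cap) — 9 left.
Gen-20 takes 1 more to reach its cap of 4 — 8 left.
Gen-5 has room for 9 more but only 8 remain, so it gets 11.

11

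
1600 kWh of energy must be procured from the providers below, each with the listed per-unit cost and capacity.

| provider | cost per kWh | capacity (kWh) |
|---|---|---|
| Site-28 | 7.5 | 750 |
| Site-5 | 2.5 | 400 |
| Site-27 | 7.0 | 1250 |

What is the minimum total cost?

9400

Use providers in increasing cost order.
Site-5 (2.5): use full 400 — 1200 kWh to go.
Site-27 (7.0): take the remaining 1200 — done.
Site-28: unused.
Cost = 400×2.5 + 1200×7.0 = 9400.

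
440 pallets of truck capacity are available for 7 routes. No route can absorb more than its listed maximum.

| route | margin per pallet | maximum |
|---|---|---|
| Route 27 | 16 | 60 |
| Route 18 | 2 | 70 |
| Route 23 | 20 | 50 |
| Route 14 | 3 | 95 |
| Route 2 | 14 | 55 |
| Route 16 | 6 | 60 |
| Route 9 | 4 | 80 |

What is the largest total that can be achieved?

Rank by margin per pallet: Route 23 20 > Route 27 16 > Route 2 14 > Route 16 6 > Route 9 4 > Route 14 3 > Route 18 2.
Route 23: +50 to 50 (cap) ; 390 left.
Give Route 27 60 to hit its cap of 60 ; 330 left.
Route 2: +55 to 55 (cap) ; 275 left.
Route 16: +60 to 60 (cap) ; 215 left.
Route 9 takes 80 to reach its cap of 80 ; 135 left.
Give Route 14 95 to hit its cap of 95 ; 40 left.
Only 40 left; Route 18 takes them to reach 40.
Total = 16×60 + 2×40 + 20×50 + 3×95 + 14×55 + 6×60 + 4×80 = 3775.

3775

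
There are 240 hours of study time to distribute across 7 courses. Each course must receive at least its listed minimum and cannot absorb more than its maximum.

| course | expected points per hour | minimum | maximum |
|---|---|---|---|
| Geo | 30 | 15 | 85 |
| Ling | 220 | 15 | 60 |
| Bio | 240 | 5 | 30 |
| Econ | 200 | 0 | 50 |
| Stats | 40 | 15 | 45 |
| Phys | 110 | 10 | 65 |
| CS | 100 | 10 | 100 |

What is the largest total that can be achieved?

39050

Meeting every minimum uses 15+15+5+0+15+10+10 = 70 hours, leaving 170.
Order the courses by expected points per hour: Bio 240 > Ling 220 > Econ 200 > Phys 110 > CS 100 > Stats 40 > Geo 30.
Give Bio 25 more to hit its cap of 30 → 145 left.
Ling: +45 to 60 (cap) → 100 left.
Econ takes 50 more to reach its cap of 50 → 50 left.
Phys: +50 (room for 55) → 60. Pool exhausted.
Total = 30×15 + 220×60 + 240×30 + 200×50 + 40×15 + 110×60 + 100×10 = 39050.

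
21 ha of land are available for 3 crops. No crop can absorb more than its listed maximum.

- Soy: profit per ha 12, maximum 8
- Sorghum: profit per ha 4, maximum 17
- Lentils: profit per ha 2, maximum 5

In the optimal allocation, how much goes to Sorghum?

13

Highest profit per ha first: Soy 12 > Sorghum 4 > Lentils 2.
Soy takes 8 to reach its cap of 8 ; 13 left.
Sorghum: +13 (room for 17) → 13. Pool exhausted.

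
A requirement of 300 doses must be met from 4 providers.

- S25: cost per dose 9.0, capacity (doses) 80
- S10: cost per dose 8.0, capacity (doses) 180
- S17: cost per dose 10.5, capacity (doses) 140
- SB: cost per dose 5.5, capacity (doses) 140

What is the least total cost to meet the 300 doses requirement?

Use providers in increasing cost order.
SB (5.5): use full 140 — 160 doses to go.
S10 at 8.0: take 160 of its 180 — requirement met.
S25, S17: unused.
Cost = 140×5.5 + 160×8.0 = 2050.

2050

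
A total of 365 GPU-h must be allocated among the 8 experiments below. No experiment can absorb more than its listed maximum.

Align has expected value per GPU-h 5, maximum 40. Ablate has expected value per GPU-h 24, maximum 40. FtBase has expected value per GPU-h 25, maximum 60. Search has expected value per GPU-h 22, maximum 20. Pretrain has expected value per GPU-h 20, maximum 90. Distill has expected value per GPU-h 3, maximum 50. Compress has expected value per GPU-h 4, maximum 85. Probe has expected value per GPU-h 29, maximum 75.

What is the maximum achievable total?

7235

Rank by expected value per GPU-h: Probe 29 > FtBase 25 > Ablate 24 > Search 22 > Pretrain 20 > Align 5 > Compress 4 > Distill 3.
Give Probe 75 to hit its cap of 75 ; 290 left.
FtBase takes 60 to reach its cap of 60 ; 230 left.
Give Ablate 40 to hit its cap of 40 ; 190 left.
Search: +20 to 20 (cap) ; 170 left.
Give Pretrain 90 to hit its cap of 90 ; 80 left.
Align takes 40 to reach its cap of 40 ; 40 left.
Compress has room for 85 but only 40 remain, so it gets 40.
Total = 5×40 + 24×40 + 25×60 + 22×20 + 20×90 + 4×40 + 29×75 = 7235.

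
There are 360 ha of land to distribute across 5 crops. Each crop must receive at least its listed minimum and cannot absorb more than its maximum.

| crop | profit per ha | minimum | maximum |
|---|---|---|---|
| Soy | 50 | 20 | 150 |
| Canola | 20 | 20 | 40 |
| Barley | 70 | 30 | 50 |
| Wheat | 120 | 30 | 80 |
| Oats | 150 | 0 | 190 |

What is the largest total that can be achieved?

43000

Meeting every minimum uses 20+20+30+30+0 = 100 ha, leaving 260.
Highest profit per ha first: Oats 150 > Wheat 120 > Barley 70 > Soy 50 > Canola 20.
Oats: +190 to 190 (cap) ; 70 left.
Wheat: +50 to 80 (cap) ; 20 left.
Give Barley 20 more to hit its cap of 50 ; 0 left.
Total = 50×20 + 20×20 + 70×50 + 120×80 + 150×190 = 43000.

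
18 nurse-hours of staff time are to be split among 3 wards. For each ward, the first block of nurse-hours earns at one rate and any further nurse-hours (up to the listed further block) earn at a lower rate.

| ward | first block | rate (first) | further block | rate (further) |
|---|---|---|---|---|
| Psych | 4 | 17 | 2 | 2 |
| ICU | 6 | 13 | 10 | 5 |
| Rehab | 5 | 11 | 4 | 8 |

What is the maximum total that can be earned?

225

Rank every tier by rate: Psych/T1 17 > ICU/T1 13 > Rehab/T1 11 > Rehab/T2 8 > ICU/T2 5 > Psych/T2 2.
Fill Psych T1 block (4 at 17) → 14 left.
Fill ICU T1 block (6 at 13) → 8 left.
Fill Rehab T1 block (5 at 11) → 3 left.
Rehab T2 at 8: only 3 left, fill 3.
Total = 17×4 + 13×6 + 11×5 + 8×3 = 225.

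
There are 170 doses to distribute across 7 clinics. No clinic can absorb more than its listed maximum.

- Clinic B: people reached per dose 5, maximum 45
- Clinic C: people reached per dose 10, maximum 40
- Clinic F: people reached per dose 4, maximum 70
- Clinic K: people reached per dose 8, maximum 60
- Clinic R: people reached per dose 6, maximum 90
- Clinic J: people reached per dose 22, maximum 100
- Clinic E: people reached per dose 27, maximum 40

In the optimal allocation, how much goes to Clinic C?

Rank by people reached per dose: Clinic E 27 > Clinic J 22 > Clinic C 10 > Clinic K 8 > Clinic R 6 > Clinic B 5 > Clinic F 4.
Give Clinic E 40 to hit its cap of 40 → 130 left.
Clinic J: +100 to 100 (cap) → 30 left.
Only 30 left; Clinic C takes them to reach 30.

30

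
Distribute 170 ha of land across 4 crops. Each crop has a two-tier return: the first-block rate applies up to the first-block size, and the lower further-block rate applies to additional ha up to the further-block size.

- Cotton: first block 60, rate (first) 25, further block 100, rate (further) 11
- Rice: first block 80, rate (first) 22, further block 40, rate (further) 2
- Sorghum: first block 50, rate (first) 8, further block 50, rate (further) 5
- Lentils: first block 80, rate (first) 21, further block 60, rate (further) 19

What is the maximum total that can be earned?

Rank every tier by rate: Cotton/tier1 25 > Rice/tier1 22 > Lentils/tier1 21 > Lentils/tier2 19 > Cotton/tier2 11 > Sorghum/tier1 8 > Sorghum/tier2 5 > Rice/tier2 2.
Fill Cotton tier1 block (60 at 25) — 110 left.
Rice tier1 at 22: fill all 80 — 30 left.
Lentils tier1 at 21: only 30 left, fill 30.
Total = 25×60 + 22×80 + 21×30 = 3890.

3890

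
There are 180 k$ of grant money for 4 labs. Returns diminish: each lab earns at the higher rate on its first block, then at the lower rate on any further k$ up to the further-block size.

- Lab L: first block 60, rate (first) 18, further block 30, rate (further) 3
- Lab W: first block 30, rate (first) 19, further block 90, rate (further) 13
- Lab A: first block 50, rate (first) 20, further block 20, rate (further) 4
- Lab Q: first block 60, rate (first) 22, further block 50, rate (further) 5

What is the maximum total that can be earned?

3610

Treat each block as its own option and order by rate: Lab Q/tier1 22 > Lab A/tier1 20 > Lab W/tier1 19 > Lab L/tier1 18 > Lab W/tier2 13 > Lab Q/tier2 5 > Lab A/tier2 4 > Lab L/tier2 3.
Lab Q tier1 at 22: fill all 60 → 120 left.
Lab A tier1 at 20: fill all 50 → 70 left.
Lab W tier1 at 19: fill all 30 → 40 left.
Lab L/tier1: +40 of 60 at 18; pool empty.
Total = 22×60 + 20×50 + 19×30 + 18×40 = 3610.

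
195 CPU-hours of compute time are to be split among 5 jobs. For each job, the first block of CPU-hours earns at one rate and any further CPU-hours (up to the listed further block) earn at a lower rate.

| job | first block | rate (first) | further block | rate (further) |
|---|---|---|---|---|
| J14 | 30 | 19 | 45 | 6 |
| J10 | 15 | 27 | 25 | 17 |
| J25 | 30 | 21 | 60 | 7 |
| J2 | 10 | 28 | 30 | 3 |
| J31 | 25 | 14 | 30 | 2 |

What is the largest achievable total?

Order all 10 blocks by rate: J2/T1 28 > J10/T1 27 > J25/T1 21 > J14/T1 19 > J10/T2 17 > J31/T1 14 > J25/T2 7 > J14/T2 6 > J2/T2 3 > J31/T2 2.
Fill J2 T1 block (10 at 28) ; 185 left.
Fill J10 T1 block (15 at 27) ; 170 left.
J25 T1 at 21: fill all 30 ; 140 left.
J14/T1 (19): +30 ; 110 left.
J10 T2 at 17: fill all 25 ; 85 left.
Fill J31 T1 block (25 at 14) ; 60 left.
Fill J25 T2 block (60 at 7) ; 0 left.
Total = 28×10 + 27×15 + 21×30 + 19×30 + 17×25 + 14×25 + 7×60 = 3080.

3080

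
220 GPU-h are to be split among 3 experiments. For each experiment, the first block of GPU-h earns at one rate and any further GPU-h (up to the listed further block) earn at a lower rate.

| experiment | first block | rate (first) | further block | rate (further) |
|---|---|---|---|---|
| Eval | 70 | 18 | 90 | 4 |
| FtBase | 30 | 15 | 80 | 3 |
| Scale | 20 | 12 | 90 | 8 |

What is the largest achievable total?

Treat each block as its own option and order by rate: Eval/tier1 18 > FtBase/tier1 15 > Scale/tier1 12 > Scale/tier2 8 > Eval/tier2 4 > FtBase/tier2 3.
Eval tier1 at 18: fill all 70 — 150 left.
FtBase tier1 at 15: fill all 30 — 120 left.
Scale/tier1 (12): +20 — 100 left.
Scale/tier2 (8): +90 — 10 left.
10 remain; put them into Eval tier2 at 4.
Total = 18×70 + 15×30 + 12×20 + 8×90 + 4×10 = 2710.

2710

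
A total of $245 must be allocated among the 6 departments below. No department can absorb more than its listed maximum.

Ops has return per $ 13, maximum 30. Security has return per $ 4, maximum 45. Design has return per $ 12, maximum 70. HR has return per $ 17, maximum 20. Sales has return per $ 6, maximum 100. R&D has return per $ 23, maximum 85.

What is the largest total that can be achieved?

Order the departments by return per $: R&D 23 > HR 17 > Ops 13 > Design 12 > Sales 6 > Security 4.
R&D: +85 to 85 (cap) → 160 left.
Give HR 20 to hit its cap of 20 → 140 left.
Ops takes 30 to reach its cap of 30 → 110 left.
Design: +70 to 70 (cap) → 40 left.
Only 40 left; Sales takes them to reach 40.
Total = 13×30 + 12×70 + 17×20 + 6×40 + 23×85 = 3765.

3765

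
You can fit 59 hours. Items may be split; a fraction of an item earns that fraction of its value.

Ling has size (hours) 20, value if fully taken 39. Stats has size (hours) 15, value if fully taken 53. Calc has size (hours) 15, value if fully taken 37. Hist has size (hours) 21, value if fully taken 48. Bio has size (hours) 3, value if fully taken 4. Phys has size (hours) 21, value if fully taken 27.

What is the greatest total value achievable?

153.6

Sort by value density: Stats 53/15≈3.53, Calc 37/15≈2.47, Hist 48/21≈2.29, Ling 39/20≈1.95, Bio 4/3≈1.33, Phys 27/21≈1.29.
Take all of Stats (15 hours, value 53) → 44 hours left.
Take all of Calc (15 hours, value 37) → 29 hours left.
Hist: take in full, 21 hours for value 48 → 8 left.
Fill the last 8 hours with part of Ling: 8/20 of it earns 15.6.
Total value = 153.6.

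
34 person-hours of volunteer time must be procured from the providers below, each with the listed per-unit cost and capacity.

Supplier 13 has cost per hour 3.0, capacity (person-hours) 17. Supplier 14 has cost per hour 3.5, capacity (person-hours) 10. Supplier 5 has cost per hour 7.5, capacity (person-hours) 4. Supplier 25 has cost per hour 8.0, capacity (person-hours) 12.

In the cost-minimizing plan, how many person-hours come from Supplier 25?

3

Use providers in increasing cost order.
Supplier 13 at 3.0: take all 17 person-hours — 17 still needed.
Supplier 14 (3.5): use full 10 — 7 person-hours to go.
Supplier 5 at 7.5: take all 4 person-hours — 3 still needed.
Supplier 25 (8.0): take the remaining 3 — done.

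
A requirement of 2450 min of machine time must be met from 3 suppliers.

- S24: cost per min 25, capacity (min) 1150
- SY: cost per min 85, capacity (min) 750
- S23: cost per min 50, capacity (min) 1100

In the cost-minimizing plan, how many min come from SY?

Fill from the cheapest supplier first.
S24 (25): use full 1150 ; 1300 min to go.
Take 1100 from S23 at 50 ; need 200 more.
Take 200 from SY at 85 to finish.

200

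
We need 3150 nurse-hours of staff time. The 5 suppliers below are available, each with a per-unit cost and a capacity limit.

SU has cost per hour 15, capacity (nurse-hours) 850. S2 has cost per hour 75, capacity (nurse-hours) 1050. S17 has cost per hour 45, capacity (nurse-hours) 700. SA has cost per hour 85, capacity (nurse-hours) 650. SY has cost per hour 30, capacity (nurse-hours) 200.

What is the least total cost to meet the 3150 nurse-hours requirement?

Cheapest first:
SU at 15: take all 850 nurse-hours ; 2300 still needed.
SY (30): use full 200 ; 2100 nurse-hours to go.
S17 at 45: take all 700 nurse-hours ; 1400 still needed.
S2 (75): use full 1050 ; 350 nurse-hours to go.
Take 350 from SA at 85 to finish.
Cost = 850×15 + 200×30 + 700×45 + 1050×75 + 350×85 = 158750.

158750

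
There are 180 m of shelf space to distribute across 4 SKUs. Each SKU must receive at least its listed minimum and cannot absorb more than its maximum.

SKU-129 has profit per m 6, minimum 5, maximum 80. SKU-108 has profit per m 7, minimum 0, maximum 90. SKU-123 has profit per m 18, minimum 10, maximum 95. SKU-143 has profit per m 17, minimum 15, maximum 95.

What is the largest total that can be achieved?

Meeting every minimum uses 5+0+10+15 = 30 m, leaving 150.
Rank by profit per m: SKU-123 18 > SKU-143 17 > SKU-108 7 > SKU-129 6.
Give SKU-123 85 more to hit its cap of 95 ; 65 left.
SKU-143 has room for 80 more but only 65 remain, so it gets 80.
Total = 6×5 + 18×95 + 17×80 = 3100.

3100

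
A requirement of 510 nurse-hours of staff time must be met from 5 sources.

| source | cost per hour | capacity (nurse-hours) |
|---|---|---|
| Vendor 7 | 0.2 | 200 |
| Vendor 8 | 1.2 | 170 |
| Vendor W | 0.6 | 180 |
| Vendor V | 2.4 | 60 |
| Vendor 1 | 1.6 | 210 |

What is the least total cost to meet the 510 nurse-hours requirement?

304

Cheapest first:
Vendor 7 (0.2): use full 200 → 310 nurse-hours to go.
Vendor W (0.6): use full 180 → 130 nurse-hours to go.
Vendor 8 (1.2): take the remaining 130 → done.
Vendor 1, Vendor V: unused.
Cost = 200×0.2 + 180×0.6 + 130×1.2 = 304.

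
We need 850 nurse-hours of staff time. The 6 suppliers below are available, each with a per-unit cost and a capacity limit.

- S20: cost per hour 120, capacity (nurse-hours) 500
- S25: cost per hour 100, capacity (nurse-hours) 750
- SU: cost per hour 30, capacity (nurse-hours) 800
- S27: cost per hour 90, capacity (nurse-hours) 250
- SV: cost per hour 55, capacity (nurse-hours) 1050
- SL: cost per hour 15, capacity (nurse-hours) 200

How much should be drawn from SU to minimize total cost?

Use suppliers in increasing cost order.
SL at 15: take all 200 nurse-hours ; 650 still needed.
SU (30): take the remaining 650 ; done.
SV, S27, S25, S20: unused.

650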